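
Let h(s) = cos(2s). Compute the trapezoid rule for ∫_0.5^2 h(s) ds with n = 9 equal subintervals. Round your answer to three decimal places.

Δs = (2 − 0.5)/9 = 1/6.
h(0.5) ≈ 0.540, h(2/3) ≈ 0.235, h(5/6) ≈ -0.096, h(1) ≈ -0.416, h(7/6) ≈ -0.691, h(4/3) ≈ -0.889, h(1.5) ≈ -0.990, h(5/3) ≈ -0.982, h(11/6) ≈ -0.865, h(2) ≈ -0.654.
T_9 = (Δs/2)·[h(s_0) + 2h(s_1) + ... + 2h(s_{8}) + h(s_9)].
Sum ≈ -0.792.

-0.792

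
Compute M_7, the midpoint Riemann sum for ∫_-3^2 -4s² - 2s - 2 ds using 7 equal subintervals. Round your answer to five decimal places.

Δs = (2 − (-3))/7 = 5/7.
Midpoints: -37/14, -27/14, -17/14, -0.5, 3/14, 13/14, 23/14.
f(-37/14) = -1208/49, f(-27/14) = -638/49, f(-17/14) = -268/49, f(-0.5) = -2, f(3/14) = -128/49, f(13/14) = -358/49, f(23/14) = -788/49.
Sum = Δs · [f(-37/14) + f(-27/14) + f(-17/14) + ...].
Sum ≈ -50.81633.

-50.81633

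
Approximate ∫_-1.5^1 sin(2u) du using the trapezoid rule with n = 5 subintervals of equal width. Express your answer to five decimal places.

Δu = (1 − (-1.5))/5 = 0.5.
f(-1.5) ≈ -0.14112, f(-1) ≈ -0.90930, f(-0.5) ≈ -0.84147, f(0) ≈ 0.00000, f(0.5) ≈ 0.84147, f(1) ≈ 0.90930.
T_5 = (Δu/2)·[f(u_0) + 2f(u_1) + ... + 2f(u_{4}) + f(u_5)].
Sum ≈ -0.26260.

-0.26260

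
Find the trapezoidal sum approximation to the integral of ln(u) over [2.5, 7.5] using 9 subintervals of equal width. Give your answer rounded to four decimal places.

7.8142

Δu = (7.5 − 2.5)/9 = 5/9.
f(2.5) ≈ 0.9163, f(55/18) ≈ 1.1170, f(65/18) ≈ 1.2840, f(25/6) ≈ 1.4271, f(85/18) ≈ 1.5523, f(95/18) ≈ 1.6635, f(35/6) ≈ 1.7636, f(115/18) ≈ 1.8546, f(125/18) ≈ 1.9379, f(7.5) ≈ 2.0149.
T_9 = (Δu/2)·[f(u_0) + 2f(u_1) + ... + 2f(u_{8}) + f(u_9)].
Sum ≈ 7.8142.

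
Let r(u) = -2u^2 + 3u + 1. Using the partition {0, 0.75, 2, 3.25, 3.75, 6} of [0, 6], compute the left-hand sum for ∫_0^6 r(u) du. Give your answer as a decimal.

Subinterval widths: 0.75, 1.25, 1.25, 0.5, 2.25.
Left endpoints: 0, 0.75, 2, 3.25, 3.75.
r(0) = 1, r(0.75) = 2.125, r(2) = -1, r(3.25) = -10.375, r(3.75) = -15.875.
Sum = Σ Δu_i · r(u_i).
Sum = -38.75.

-38.75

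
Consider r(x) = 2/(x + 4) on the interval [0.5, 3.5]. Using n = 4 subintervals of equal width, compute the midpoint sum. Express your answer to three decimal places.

Δx = (3.5 − 0.5)/4 = 0.75.
Midpoints: 0.875, 1.625, 2.375, 3.125.
r(0.875) = 16/39, r(1.625) = 16/45, r(2.375) = 16/51, r(3.125) = 16/57.
Sum = Δx · [r(0.875) + r(1.625) + r(2.375) + r(3.125)].
Sum ≈ 1.020.

1.020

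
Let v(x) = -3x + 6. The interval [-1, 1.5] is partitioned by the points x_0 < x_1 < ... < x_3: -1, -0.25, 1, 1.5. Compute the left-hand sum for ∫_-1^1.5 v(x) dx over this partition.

16.6875

Subinterval widths: 0.75, 1.25, 0.5.
Left endpoints: -1, -0.25, 1.
v(-1) = 9, v(-0.25) = 6.75, v(1) = 3.
Sum = Σ Δx_i · v(x_i).
Sum = 16.6875.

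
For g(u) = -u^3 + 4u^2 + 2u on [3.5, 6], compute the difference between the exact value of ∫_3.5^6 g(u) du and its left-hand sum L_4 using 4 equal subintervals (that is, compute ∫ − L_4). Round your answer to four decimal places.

-21.1833

Exact integral: ∫_3.5^6 g(u) du ≈ -31.901042.
L_4 ≈ -10.717773.
Error ≈ -31.901042 − (-10.717773) ≈ -21.1833.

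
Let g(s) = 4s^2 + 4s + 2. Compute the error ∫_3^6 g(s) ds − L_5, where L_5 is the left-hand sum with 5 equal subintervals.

35.28

Exact integral: ∫_3^6 g(s) ds = 312.
L_5 = 276.72.
Error = 312 − 276.72 = 35.28.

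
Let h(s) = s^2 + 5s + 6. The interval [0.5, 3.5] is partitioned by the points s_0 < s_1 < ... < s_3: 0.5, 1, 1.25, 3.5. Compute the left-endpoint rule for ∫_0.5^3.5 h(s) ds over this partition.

Subinterval widths: 0.5, 0.25, 2.25.
Left endpoints: 0.5, 1, 1.25.
h(0.5) = 8.75, h(1) = 12, h(1.25) = 13.8125.
Sum = Σ Δs_i · h(s_i).
Sum = 38.453125.

38.453125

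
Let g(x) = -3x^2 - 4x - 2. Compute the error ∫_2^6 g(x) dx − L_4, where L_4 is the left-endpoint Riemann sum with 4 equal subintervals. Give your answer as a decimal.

-54

Exact integral: ∫_2^6 g(x) dx = -280.
L_4 = -226.
Error = -280 − (-226) = -54.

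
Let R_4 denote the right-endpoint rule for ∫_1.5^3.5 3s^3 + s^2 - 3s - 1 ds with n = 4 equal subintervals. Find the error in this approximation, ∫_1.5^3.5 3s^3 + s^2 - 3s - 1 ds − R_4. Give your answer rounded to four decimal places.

-32.5833

Exact integral: ∫_1.5^3.5 f(s) ds ≈ 104.916667.
R_4 = 137.5.
Error ≈ 104.916667 − 137.5 ≈ -32.5833.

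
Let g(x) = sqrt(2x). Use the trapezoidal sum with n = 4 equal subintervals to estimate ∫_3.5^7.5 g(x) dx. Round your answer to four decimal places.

13.1815

Δx = (7.5 − 3.5)/4 = 1.
g(3.5) ≈ 2.6458, g(4.5) ≈ 3.0000, g(5.5) ≈ 3.3166, g(6.5) ≈ 3.6056, g(7.5) ≈ 3.8730.
T_4 = (Δx/2)·[g(x_0) + 2g(x_1) + 2g(x_2) + 2g(x_3) + g(x_4)].
Sum ≈ 13.1815.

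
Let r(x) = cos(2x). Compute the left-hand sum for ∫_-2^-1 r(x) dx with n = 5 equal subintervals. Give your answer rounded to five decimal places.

-0.84566

Δx = (-1 − (-2))/5 = 0.2.
Left endpoints: -2, -1.8, -1.6, -1.4, -1.2.
r(-2) ≈ -0.65364, r(-1.8) ≈ -0.89676, r(-1.6) ≈ -0.99829, r(-1.4) ≈ -0.94222, r(-1.2) ≈ -0.73739.
Sum = Δx · [r(-2) + r(-1.8) + r(-1.6) + r(-1.4) + r(-1.2)].
Sum ≈ -0.84566.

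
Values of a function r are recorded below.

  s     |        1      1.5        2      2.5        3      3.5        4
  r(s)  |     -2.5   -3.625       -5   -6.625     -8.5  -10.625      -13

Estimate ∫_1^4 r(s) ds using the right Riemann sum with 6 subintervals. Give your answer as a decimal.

-23.6875

Δs = 0.5.
Sum = 0.5·[(-3.625) + (-5) + (-6.625) + (-8.5) + (-10.625) + (-13)] = -23.6875.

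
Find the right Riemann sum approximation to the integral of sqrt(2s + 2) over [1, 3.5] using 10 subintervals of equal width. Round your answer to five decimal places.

6.45747

Δs = (3.5 − 1)/10 = 0.25.
Right endpoints: 1.25, 1.5, 1.75, 2, 2.25, 2.5, 2.75, 3, 3.25, 3.5.
f(1.25) ≈ 2.12132, f(1.5) ≈ 2.23607, f(1.75) ≈ 2.34521, f(2) ≈ 2.44949, f(2.25) ≈ 2.54951, f(2.5) ≈ 2.64575, f(2.75) ≈ 2.73861, f(3) ≈ 2.82843, f(3.25) ≈ 2.91548, f(3.5) ≈ 3.00000.
Sum = Δs · [f(1.25) + f(1.5) + f(1.75) + ...].
Sum ≈ 6.45747.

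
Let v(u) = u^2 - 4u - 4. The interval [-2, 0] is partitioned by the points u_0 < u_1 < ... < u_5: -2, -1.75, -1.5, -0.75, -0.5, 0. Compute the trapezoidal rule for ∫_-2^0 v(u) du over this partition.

Subinterval widths: 0.25, 0.25, 0.75, 0.25, 0.5.
v(-2) = 8, v(-1.75) = 6.0625, v(-1.5) = 4.25, v(-0.75) = -0.4375, v(-0.5) = -1.75, v(0) = -4.
On each subinterval the trapezoid contributes (Δu_i/2)·[v(u_{i-1}) + v(u_i)].
Sum = 2.765625.

2.765625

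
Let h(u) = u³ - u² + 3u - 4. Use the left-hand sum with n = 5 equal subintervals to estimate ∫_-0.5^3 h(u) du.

Δu = (3 − (-0.5))/5 = 0.7.
Left endpoints: -0.5, 0.2, 0.9, 1.6, 2.3.
h(-0.5) = -5.875, h(0.2) = -3.432, h(0.9) = -1.381, h(1.6) = 2.336, h(2.3) = 9.777.
Sum = Δu · [h(-0.5) + h(0.2) + h(0.9) + h(1.6) + h(2.3)].
Sum = 0.9975.

0.9975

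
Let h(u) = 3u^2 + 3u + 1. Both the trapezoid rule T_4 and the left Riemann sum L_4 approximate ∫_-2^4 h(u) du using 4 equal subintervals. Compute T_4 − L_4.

40.5

T_4 = 102.75.
L_4 = 62.25.
T_4 − L_4 = 40.5.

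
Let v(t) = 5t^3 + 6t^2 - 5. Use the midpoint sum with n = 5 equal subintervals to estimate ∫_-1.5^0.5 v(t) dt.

Δt = (0.5 − (-1.5))/5 = 0.4.
Midpoints: -1.3, -0.9, -0.5, -0.1, 0.3.
v(-1.3) = -5.845, v(-0.9) = -3.785, v(-0.5) = -4.125, v(-0.1) = -4.945, v(0.3) = -4.325.
Sum = Δt · [v(-1.3) + v(-0.9) + v(-0.5) + v(-0.1) + v(0.3)].
Sum = -9.21.

-9.21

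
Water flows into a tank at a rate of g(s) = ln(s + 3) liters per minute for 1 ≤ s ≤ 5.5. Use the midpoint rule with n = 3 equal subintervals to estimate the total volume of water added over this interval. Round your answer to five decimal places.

Δs = (5.5 − 1)/3 = 1.5.
Midpoints: 1.75, 3.25, 4.75.
g(1.75) ≈ 1.55814, g(3.25) ≈ 1.83258, g(4.75) ≈ 2.04769.
Sum = Δs · [g(1.75) + g(3.25) + g(4.75)].
Sum ≈ 8.15763.

8.15763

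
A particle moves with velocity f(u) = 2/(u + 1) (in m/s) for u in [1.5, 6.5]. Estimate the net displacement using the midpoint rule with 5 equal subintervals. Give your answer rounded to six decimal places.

Δu = (6.5 − 1.5)/5 = 1.
Midpoints: 2, 3, 4, 5, 6.
f(2) = 2/3, f(3) = 0.5, f(4) = 0.4, f(5) = 1/3, f(6) = 2/7.
Sum = Δu · [f(2) + f(3) + f(4) + f(5) + f(6)].
Sum ≈ 2.185714.

2.185714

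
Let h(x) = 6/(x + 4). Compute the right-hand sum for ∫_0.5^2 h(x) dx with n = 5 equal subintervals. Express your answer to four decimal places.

1.6771

Δx = (2 − 0.5)/5 = 0.3.
Right endpoints: 0.8, 1.1, 1.4, 1.7, 2.
h(0.8) = 1.25, h(1.1) = 20/17, h(1.4) = 10/9, h(1.7) = 20/19, h(2) = 1.
Sum = Δx · [h(0.8) + h(1.1) + h(1.4) + h(1.7) + h(2)].
Sum ≈ 1.6771.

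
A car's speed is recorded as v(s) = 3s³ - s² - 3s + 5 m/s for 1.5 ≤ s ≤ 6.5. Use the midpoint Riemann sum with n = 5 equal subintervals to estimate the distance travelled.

1195

Δs = (6.5 − 1.5)/5 = 1.
Midpoints: 2, 3, 4, 5, 6.
v(2) = 19, v(3) = 68, v(4) = 169, v(5) = 340, v(6) = 599.
Sum = Δs · [v(2) + v(3) + v(4) + v(5) + v(6)].
Sum = 1195.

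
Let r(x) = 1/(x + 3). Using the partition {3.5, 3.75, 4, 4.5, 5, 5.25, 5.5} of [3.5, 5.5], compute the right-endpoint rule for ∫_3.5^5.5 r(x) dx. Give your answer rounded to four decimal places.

Subinterval widths: 0.25, 0.25, 0.5, 0.5, 0.25, 0.25.
Right endpoints: 3.75, 4, 4.5, 5, 5.25, 5.5.
r(3.75) = 4/27, r(4) = 1/7, r(4.5) = 2/15, r(5) = 0.125, r(5.25) = 4/33, r(5.5) = 2/17.
Sum = Σ Δx_i · r(x_i).
Sum ≈ 0.2616.

0.2616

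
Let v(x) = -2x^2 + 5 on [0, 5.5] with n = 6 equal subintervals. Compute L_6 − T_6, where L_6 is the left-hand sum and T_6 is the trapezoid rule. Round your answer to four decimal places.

L_6 ≈ -57.228009.
T_6 ≈ -84.957176.
L_6 − T_6 ≈ 27.7292.

27.7292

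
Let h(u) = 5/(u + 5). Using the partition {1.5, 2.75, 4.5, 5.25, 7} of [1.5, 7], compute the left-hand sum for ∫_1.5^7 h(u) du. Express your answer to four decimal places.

Subinterval widths: 1.25, 1.75, 0.75, 1.75.
Left endpoints: 1.5, 2.75, 4.5, 5.25.
h(1.5) = 10/13, h(2.75) = 20/31, h(4.5) = 10/19, h(5.25) = 20/41.
Sum = Σ Δu_i · h(u_i).
Sum ≈ 3.3390.

3.3390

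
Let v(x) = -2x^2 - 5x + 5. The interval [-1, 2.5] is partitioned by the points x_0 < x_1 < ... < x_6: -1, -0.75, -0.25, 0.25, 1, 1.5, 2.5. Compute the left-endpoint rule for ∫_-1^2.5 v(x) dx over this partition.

3.59375

Subinterval widths: 0.25, 0.5, 0.5, 0.75, 0.5, 1.
Left endpoints: -1, -0.75, -0.25, 0.25, 1, 1.5.
v(-1) = 8, v(-0.75) = 7.625, v(-0.25) = 6.125, v(0.25) = 3.625, v(1) = -2, v(1.5) = -7.
Sum = Σ Δx_i · v(x_i).
Sum = 3.59375.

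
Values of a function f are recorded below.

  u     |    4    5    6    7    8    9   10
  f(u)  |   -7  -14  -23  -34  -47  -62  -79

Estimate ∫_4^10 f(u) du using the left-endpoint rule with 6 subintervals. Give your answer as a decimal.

-187

Δu = 1.
Sum = 1·[(-7) + (-14) + (-23) + (-34) + (-47) + (-62)] = -187.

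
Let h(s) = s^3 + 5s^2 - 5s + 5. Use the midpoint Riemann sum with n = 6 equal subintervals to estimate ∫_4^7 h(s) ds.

Δs = (7 − 4)/6 = 0.5.
Midpoints: 4.25, 4.75, 5.25, 5.75, 6.25, 6.75.
h(4.25) = 150.828125, h(4.75) = 201.234375, h(5.25) = 261.265625, h(5.75) = 331.671875, h(6.25) = 413.203125, h(6.75) = 506.609375.
Sum = Δs · [h(4.25) + h(4.75) + h(5.25) + ...].
Sum = 932.40625.

932.40625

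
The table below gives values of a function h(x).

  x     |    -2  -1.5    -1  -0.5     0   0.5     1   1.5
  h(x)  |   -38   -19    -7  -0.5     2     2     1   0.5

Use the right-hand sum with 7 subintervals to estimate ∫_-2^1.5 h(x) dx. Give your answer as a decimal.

Δx = 0.5.
Sum = 0.5·[(-19) + (-7) + (-0.5) + 2 + 2 + 1 + 0.5] = -10.5.

-10.5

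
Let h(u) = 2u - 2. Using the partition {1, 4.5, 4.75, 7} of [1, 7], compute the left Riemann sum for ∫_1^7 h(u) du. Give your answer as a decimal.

Subinterval widths: 3.5, 0.25, 2.25.
Left endpoints: 1, 4.5, 4.75.
h(1) = 0, h(4.5) = 7, h(4.75) = 7.5.
Sum = Σ Δu_i · h(u_i).
Sum = 18.625.

18.625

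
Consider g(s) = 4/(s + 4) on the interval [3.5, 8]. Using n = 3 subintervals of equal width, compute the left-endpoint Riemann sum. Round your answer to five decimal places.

Δs = (8 − 3.5)/3 = 1.5.
Left endpoints: 3.5, 5, 6.5.
g(3.5) = 8/15, g(5) = 4/9, g(6.5) = 8/21.
Sum = Δs · [g(3.5) + g(5) + g(6.5)].
Sum ≈ 2.03810.

2.03810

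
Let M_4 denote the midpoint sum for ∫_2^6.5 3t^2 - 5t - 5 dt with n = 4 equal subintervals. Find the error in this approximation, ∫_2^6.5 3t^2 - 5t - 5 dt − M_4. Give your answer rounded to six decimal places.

Exact integral: ∫_2^6.5 f(t) dt = 148.5.
M_4 ≈ 147.07617188.
Error ≈ 148.5 − 147.07617188 ≈ 1.423828.

1.423828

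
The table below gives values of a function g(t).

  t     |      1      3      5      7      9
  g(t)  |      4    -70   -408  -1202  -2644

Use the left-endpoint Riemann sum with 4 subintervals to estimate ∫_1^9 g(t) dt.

Δt = 2.
Sum = 2·[4 + (-70) + (-408) + (-1202)] = -3352.

-3352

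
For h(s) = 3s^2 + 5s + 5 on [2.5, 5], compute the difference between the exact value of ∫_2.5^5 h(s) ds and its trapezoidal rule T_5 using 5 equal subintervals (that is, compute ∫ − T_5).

-0.3125

Exact integral: ∫_2.5^5 h(s) ds = 168.75.
T_5 = 169.0625.
Error = 168.75 − 169.0625 = -0.3125.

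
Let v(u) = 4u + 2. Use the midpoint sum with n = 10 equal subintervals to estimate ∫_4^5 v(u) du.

Δu = (5 − 4)/10 = 0.1.
Midpoints: 4.05, 4.15, 4.25, 4.35, 4.45, 4.55, 4.65, 4.75, 4.85, 4.95.
v(4.05) = 18.2, v(4.15) = 18.6, v(4.25) = 19, v(4.35) = 19.4, v(4.45) = 19.8, v(4.55) = 20.2, v(4.65) = 20.6, v(4.75) = 21, v(4.85) = 21.4, v(4.95) = 21.8.
Sum = Δu · [v(4.05) + v(4.15) + v(4.25) + ...].
Sum = 20.

20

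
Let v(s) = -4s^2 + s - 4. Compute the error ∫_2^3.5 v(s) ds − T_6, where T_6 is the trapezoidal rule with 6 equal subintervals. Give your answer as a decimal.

0.0625

Exact integral: ∫_2^3.5 v(s) ds = -48.375.
T_6 = -48.4375.
Error = -48.375 − (-48.4375) = 0.0625.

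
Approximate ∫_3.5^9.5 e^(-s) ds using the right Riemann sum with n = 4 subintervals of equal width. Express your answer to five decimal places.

0.01298

Δs = (9.5 − 3.5)/4 = 1.5.
Right endpoints: 5, 6.5, 8, 9.5.
f(5) ≈ 0.00674, f(6.5) ≈ 0.00150, f(8) ≈ 0.00034, f(9.5) ≈ 0.00007.
Sum = Δs · [f(5) + f(6.5) + f(8) + f(9.5)].
Sum ≈ 0.01298.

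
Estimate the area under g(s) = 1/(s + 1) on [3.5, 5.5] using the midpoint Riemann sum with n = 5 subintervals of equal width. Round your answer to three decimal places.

Δs = (5.5 − 3.5)/5 = 0.4.
Midpoints: 3.7, 4.1, 4.5, 4.9, 5.3.
g(3.7) = 10/47, g(4.1) = 10/51, g(4.5) = 2/11, g(4.9) = 10/59, g(5.3) = 10/63.
Sum = Δs · [g(3.7) + g(4.1) + g(4.5) + g(4.9) + g(5.3)].
Sum ≈ 0.368.

0.368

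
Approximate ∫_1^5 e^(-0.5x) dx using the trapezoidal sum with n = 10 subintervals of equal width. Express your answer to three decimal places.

Δx = (5 − 1)/10 = 0.4.
f(1) ≈ 0.607, f(1.4) ≈ 0.497, f(1.8) ≈ 0.407, f(2.2) ≈ 0.333, f(2.6) ≈ 0.273, f(3) ≈ 0.223, f(3.4) ≈ 0.183, f(3.8) ≈ 0.150, f(4.2) ≈ 0.122, f(4.6) ≈ 0.100, f(5) ≈ 0.082.
T_10 = (Δx/2)·[f(x_0) + 2f(x_1) + ... + 2f(x_{9}) + f(x_10)].
Sum ≈ 1.052.

1.052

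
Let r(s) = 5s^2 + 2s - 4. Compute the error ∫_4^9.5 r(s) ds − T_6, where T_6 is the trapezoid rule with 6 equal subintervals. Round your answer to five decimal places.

-3.85127

Exact integral: ∫_4^9.5 r(s) ds ≈ 1374.5416667.
T_6 ≈ 1378.3929398.
Error ≈ 1374.5416667 − 1378.3929398 ≈ -3.85127.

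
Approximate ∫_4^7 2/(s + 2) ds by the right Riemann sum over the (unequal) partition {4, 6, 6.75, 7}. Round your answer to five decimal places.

Subinterval widths: 2, 0.75, 0.25.
Right endpoints: 6, 6.75, 7.
f(6) = 0.25, f(6.75) = 8/35, f(7) = 2/9.
Sum = Σ Δs_i · f(s_i).
Sum ≈ 0.72698.

0.72698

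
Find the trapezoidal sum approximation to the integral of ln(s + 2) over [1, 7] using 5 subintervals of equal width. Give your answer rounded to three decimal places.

10.453

Δs = (7 − 1)/5 = 1.2.
f(1) ≈ 1.099, f(2.2) ≈ 1.435, f(3.4) ≈ 1.686, f(4.6) ≈ 1.887, f(5.8) ≈ 2.054, f(7) ≈ 2.197.
T_5 = (Δs/2)·[f(s_0) + 2f(s_1) + ... + 2f(s_{4}) + f(s_5)].
Sum ≈ 10.453.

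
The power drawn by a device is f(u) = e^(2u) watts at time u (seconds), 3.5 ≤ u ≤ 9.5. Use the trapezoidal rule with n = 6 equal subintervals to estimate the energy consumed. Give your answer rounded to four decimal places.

117176059.5419

Δu = (9.5 − 3.5)/6 = 1.
f(3.5) ≈ 1096.6332, f(4.5) ≈ 8103.0839, f(5.5) ≈ 59874.1417, f(6.5) ≈ 442413.3920, f(7.5) ≈ 3269017.3725, f(8.5) ≈ 24154952.7536, f(9.5) ≈ 178482300.9632.
T_6 = (Δu/2)·[f(u_0) + 2f(u_1) + ... + 2f(u_{5}) + f(u_6)].
Sum ≈ 117176059.5419.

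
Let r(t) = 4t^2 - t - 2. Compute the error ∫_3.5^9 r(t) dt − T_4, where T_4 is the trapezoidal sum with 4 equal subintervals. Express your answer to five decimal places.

Exact integral: ∫_3.5^9 r(t) dt ≈ 869.4583333.
T_4 = 876.390625.
Error ≈ 869.4583333 − 876.390625 ≈ -6.93229.

-6.93229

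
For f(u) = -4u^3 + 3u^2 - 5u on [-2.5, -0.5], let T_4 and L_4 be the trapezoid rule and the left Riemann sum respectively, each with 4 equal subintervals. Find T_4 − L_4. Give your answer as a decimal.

-22.5

T_4 = 71.25.
L_4 = 93.75.
T_4 − L_4 = -22.5.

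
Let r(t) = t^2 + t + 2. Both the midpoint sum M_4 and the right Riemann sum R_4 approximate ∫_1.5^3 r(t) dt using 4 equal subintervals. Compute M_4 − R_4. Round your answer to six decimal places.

M_4 ≈ 14.23242188.
R_4 = 15.83203125.
M_4 − R_4 ≈ -1.599609.

-1.599609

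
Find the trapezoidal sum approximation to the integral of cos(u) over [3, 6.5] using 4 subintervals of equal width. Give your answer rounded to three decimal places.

0.069

Δu = (6.5 − 3)/4 = 0.875.
f(3) ≈ -0.990, f(3.875) ≈ -0.743, f(4.75) ≈ 0.038, f(5.625) ≈ 0.791, f(6.5) ≈ 0.977.
T_4 = (Δu/2)·[f(u_0) + 2f(u_1) + 2f(u_2) + 2f(u_3) + f(u_4)].
Sum ≈ 0.069.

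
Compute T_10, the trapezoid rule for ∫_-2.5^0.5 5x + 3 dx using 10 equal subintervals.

-6

Δx = (0.5 − (-2.5))/10 = 0.3.
f(-2.5) = -9.5, f(-2.2) = -8, f(-1.9) = -6.5, f(-1.6) = -5, f(-1.3) = -3.5, f(-1) = -2, f(-0.7) = -0.5, f(-0.4) = 1, f(-0.1) = 2.5, f(0.2) = 4, f(0.5) = 5.5.
T_10 = (Δx/2)·[f(x_0) + 2f(x_1) + ... + 2f(x_{9}) + f(x_10)].
Sum = -6.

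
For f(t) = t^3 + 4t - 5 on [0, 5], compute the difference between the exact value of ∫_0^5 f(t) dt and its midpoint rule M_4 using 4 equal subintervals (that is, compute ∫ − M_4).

Exact integral: ∫_0^5 f(t) dt = 181.25.
M_4 = 176.3671875.
Error = 181.25 − 176.3671875 = 4.8828125.

4.8828125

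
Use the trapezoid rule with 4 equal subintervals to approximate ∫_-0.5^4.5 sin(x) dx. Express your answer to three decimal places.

Δx = (4.5 − (-0.5))/4 = 1.25.
f(-0.5) ≈ -0.479, f(0.75) ≈ 0.682, f(2) ≈ 0.909, f(3.25) ≈ -0.108, f(4.5) ≈ -0.978.
T_4 = (Δx/2)·[f(x_0) + 2f(x_1) + 2f(x_2) + 2f(x_3) + f(x_4)].
Sum ≈ 0.943.

0.943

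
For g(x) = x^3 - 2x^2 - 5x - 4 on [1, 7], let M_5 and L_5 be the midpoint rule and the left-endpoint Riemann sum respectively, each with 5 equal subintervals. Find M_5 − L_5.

108

M_5 = 220.8.
L_5 = 112.8.
M_5 − L_5 = 108.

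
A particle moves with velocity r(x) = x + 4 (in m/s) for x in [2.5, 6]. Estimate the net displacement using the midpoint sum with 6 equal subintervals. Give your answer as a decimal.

28.875

Δx = (6 − 2.5)/6 = 7/12.
Midpoints: 67/24, 3.375, 95/24, 109/24, 5.125, 137/24.
r(67/24) = 163/24, r(3.375) = 7.375, r(95/24) = 191/24, r(109/24) = 205/24, r(5.125) = 9.125, r(137/24) = 233/24.
Sum = Δx · [r(67/24) + r(3.375) + r(95/24) + ...].
Sum = 28.875.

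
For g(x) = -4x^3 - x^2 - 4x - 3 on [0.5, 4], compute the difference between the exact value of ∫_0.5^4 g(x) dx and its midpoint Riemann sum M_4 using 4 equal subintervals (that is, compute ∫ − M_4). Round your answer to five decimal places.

Exact integral: ∫_0.5^4 g(x) dx ≈ -319.2291667.
M_4 = -312.9765625.
Error ≈ -319.2291667 − (-312.9765625) ≈ -6.25260.

-6.25260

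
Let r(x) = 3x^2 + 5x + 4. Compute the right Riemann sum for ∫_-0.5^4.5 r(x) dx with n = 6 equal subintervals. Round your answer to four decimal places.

Δx = (4.5 − (-0.5))/6 = 5/6.
Right endpoints: 1/3, 7/6, 2, 17/6, 11/3, 4.5.
r(1/3) = 6, r(7/6) = 167/12, r(2) = 26, r(17/6) = 42.25, r(11/3) = 188/3, r(4.5) = 87.25.
Sum = Δx · [r(1/3) + r(7/6) + r(2) + ...].
Sum ≈ 198.4028.

198.4028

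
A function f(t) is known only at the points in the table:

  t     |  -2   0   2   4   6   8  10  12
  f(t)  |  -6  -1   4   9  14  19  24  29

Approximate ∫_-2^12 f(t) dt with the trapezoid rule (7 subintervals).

Δt = 2.
T_7 = (2/2)·[(-6) + 2·(-1) + 2·4 + 2·9 + 2·14 + 2·19 + 2·24 + 29] = 161.

161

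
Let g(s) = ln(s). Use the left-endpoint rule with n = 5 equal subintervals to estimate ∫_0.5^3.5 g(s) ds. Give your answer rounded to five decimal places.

Δs = (3.5 − 0.5)/5 = 0.6.
Left endpoints: 0.5, 1.1, 1.7, 2.3, 2.9.
g(0.5) ≈ -0.69315, g(1.1) ≈ 0.09531, g(1.7) ≈ 0.53063, g(2.3) ≈ 0.83291, g(2.9) ≈ 1.06471.
Sum = Δs · [g(0.5) + g(1.1) + g(1.7) + g(2.3) + g(2.9)].
Sum ≈ 1.09825.

1.09825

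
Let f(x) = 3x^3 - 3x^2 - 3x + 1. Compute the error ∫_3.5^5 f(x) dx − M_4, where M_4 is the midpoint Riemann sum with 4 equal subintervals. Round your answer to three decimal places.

Exact integral: ∫_3.5^5 f(x) dx = 256.453125.
M_4 ≈ 255.83350.
Error ≈ 256.453125 − 255.83350 ≈ 0.620.

0.620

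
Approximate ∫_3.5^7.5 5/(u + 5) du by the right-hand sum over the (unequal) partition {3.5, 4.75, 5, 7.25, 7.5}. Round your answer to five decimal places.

1.78439

Subinterval widths: 1.25, 0.25, 2.25, 0.25.
Right endpoints: 4.75, 5, 7.25, 7.5.
f(4.75) = 20/39, f(5) = 0.5, f(7.25) = 20/49, f(7.5) = 0.4.
Sum = Σ Δu_i · f(u_i).
Sum ≈ 1.78439.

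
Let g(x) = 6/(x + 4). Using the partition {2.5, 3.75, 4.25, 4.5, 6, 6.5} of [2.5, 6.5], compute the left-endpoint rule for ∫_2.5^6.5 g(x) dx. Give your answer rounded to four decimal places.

Subinterval widths: 1.25, 0.5, 0.25, 1.5, 0.5.
Left endpoints: 2.5, 3.75, 4.25, 4.5, 6.
g(2.5) = 12/13, g(3.75) = 24/31, g(4.25) = 8/11, g(4.5) = 12/17, g(6) = 0.6.
Sum = Σ Δx_i · g(x_i).
Sum ≈ 3.0816.

3.0816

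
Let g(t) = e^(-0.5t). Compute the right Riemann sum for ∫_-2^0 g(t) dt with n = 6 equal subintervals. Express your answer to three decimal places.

Δt = (0 − (-2))/6 = 1/3.
Right endpoints: -5/3, -4/3, -1, -2/3, -1/3, 0.
g(-5/3) ≈ 2.301, g(-4/3) ≈ 1.948, g(-1) ≈ 1.649, g(-2/3) ≈ 1.396, g(-1/3) ≈ 1.181, g(0) ≈ 1.000.
Sum = Δt · [g(-5/3) + g(-4/3) + g(-1) + ...].
Sum ≈ 3.158.

3.158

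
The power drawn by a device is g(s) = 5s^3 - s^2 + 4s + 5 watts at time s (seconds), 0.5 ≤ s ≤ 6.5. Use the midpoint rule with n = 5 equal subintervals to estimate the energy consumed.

Δs = (6.5 − 0.5)/5 = 1.2.
Midpoints: 1.1, 2.3, 3.5, 4.7, 5.9.
g(1.1) = 14.845, g(2.3) = 69.745, g(3.5) = 221.125, g(4.7) = 520.825, g(5.9) = 1020.685.
Sum = Δs · [g(1.1) + g(2.3) + g(3.5) + g(4.7) + g(5.9)].
Sum = 2216.67.

2216.67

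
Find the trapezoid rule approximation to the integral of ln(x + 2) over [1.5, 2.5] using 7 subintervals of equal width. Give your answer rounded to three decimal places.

Δx = (2.5 − 1.5)/7 = 1/7.
f(1.5) ≈ 1.253, f(23/14) ≈ 1.293, f(25/14) ≈ 1.331, f(27/14) ≈ 1.368, f(29/14) ≈ 1.404, f(31/14) ≈ 1.438, f(33/14) ≈ 1.472, f(2.5) ≈ 1.504.
T_7 = (Δx/2)·[f(x_0) + 2f(x_1) + ... + 2f(x_{6}) + f(x_7)].
Sum ≈ 1.384.

1.384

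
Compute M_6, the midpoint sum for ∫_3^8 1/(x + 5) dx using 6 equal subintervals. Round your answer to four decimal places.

Δx = (8 − 3)/6 = 5/6.
Midpoints: 41/12, 4.25, 61/12, 71/12, 6.75, 91/12.
f(41/12) = 12/101, f(4.25) = 4/37, f(61/12) = 12/121, f(71/12) = 12/131, f(6.75) = 4/47, f(91/12) = 12/151.
Sum = Δx · [f(41/12) + f(4.25) + f(61/12) + ...].
Sum ≈ 0.4852.

0.4852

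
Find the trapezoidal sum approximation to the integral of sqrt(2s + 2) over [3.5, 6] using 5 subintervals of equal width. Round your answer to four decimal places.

Δs = (6 − 3.5)/5 = 0.5.
f(3.5) ≈ 3.0000, f(4) ≈ 3.1623, f(4.5) ≈ 3.3166, f(5) ≈ 3.4641, f(5.5) ≈ 3.6056, f(6) ≈ 3.7417.
T_5 = (Δs/2)·[f(s_0) + 2f(s_1) + ... + 2f(s_{4}) + f(s_5)].
Sum ≈ 8.4597.

8.4597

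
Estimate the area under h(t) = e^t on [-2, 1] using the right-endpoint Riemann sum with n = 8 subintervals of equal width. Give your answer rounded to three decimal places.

Δt = (1 − (-2))/8 = 0.375.
Right endpoints: -1.625, -1.25, -0.875, -0.5, -0.125, 0.25, 0.625, 1.
h(-1.625) ≈ 0.197, h(-1.25) ≈ 0.287, h(-0.875) ≈ 0.417, h(-0.5) ≈ 0.607, h(-0.125) ≈ 0.882, h(0.25) ≈ 1.284, h(0.625) ≈ 1.868, h(1) ≈ 2.718.
Sum = Δt · [h(-1.625) + h(-1.25) + h(-0.875) + ...].
Sum ≈ 3.097.

3.097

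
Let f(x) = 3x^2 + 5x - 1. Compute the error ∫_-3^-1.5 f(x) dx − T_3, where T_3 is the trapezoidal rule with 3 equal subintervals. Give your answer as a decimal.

Exact integral: ∫_-3^-1.5 f(x) dx = 5.25.
T_3 = 5.4375.
Error = 5.25 − 5.4375 = -0.1875.

-0.1875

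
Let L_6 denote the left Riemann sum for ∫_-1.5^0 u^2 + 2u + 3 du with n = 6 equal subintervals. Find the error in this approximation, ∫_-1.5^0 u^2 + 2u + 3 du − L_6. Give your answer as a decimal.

Exact integral: ∫_-1.5^0 f(u) du = 3.375.
L_6 = 3.296875.
Error = 3.375 − 3.296875 = 0.078125.

0.078125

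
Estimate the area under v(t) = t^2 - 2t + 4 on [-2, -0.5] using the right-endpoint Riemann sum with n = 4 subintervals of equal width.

Δt = (-0.5 − (-2))/4 = 0.375.
Right endpoints: -1.625, -1.25, -0.875, -0.5.
v(-1.625) = 9.890625, v(-1.25) = 8.0625, v(-0.875) = 6.515625, v(-0.5) = 5.25.
Sum = Δt · [v(-1.625) + v(-1.25) + v(-0.875) + v(-0.5)].
Sum = 11.14453125.

11.14453125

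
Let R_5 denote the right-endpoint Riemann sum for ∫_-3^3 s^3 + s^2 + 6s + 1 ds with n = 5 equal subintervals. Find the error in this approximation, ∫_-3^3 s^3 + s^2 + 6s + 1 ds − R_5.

Exact integral: ∫_-3^3 f(s) ds = 24.
R_5 = 79.44.
Error = 24 − 79.44 = -55.44.

-55.44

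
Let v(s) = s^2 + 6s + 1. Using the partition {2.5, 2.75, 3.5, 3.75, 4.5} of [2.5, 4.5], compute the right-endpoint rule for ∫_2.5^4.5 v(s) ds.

77.53125

Subinterval widths: 0.25, 0.75, 0.25, 0.75.
Right endpoints: 2.75, 3.5, 3.75, 4.5.
v(2.75) = 25.0625, v(3.5) = 34.25, v(3.75) = 37.5625, v(4.5) = 48.25.
Sum = Σ Δs_i · v(s_i).
Sum = 77.53125.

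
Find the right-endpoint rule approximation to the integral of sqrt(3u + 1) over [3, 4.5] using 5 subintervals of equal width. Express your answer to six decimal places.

5.338811

Δu = (4.5 − 3)/5 = 0.3.
Right endpoints: 3.3, 3.6, 3.9, 4.2, 4.5.
f(3.3) ≈ 3.301515, f(3.6) ≈ 3.435113, f(3.9) ≈ 3.563706, f(4.2) ≈ 3.687818, f(4.5) ≈ 3.807887.
Sum = Δu · [f(3.3) + f(3.6) + f(3.9) + f(4.2) + f(4.5)].
Sum ≈ 5.338811.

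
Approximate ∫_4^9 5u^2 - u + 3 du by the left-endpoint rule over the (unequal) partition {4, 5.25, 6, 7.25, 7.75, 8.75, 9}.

940.78125

Subinterval widths: 1.25, 0.75, 1.25, 0.5, 1, 0.25.
Left endpoints: 4, 5.25, 6, 7.25, 7.75, 8.75.
f(4) = 79, f(5.25) = 135.5625, f(6) = 177, f(7.25) = 258.5625, f(7.75) = 295.5625, f(8.75) = 377.0625.
Sum = Σ Δu_i · f(u_i).
Sum = 940.78125.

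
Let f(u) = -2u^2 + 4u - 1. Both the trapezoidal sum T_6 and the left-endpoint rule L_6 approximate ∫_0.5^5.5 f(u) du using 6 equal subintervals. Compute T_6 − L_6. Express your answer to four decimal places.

-16.6667

T_6 ≈ -56.990741.
L_6 ≈ -40.324074.
T_6 − L_6 ≈ -16.6667.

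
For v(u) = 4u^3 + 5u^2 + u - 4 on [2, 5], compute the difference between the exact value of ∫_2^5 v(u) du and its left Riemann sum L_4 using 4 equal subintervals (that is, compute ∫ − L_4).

202.78125

Exact integral: ∫_2^5 v(u) du = 802.5.
L_4 = 599.71875.
Error = 802.5 − 599.71875 = 202.78125.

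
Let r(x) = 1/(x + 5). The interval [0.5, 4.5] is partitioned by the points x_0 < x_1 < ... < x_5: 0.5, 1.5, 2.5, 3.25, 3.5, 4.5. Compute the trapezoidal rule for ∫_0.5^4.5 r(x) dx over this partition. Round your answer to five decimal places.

0.54819

Subinterval widths: 1, 1, 0.75, 0.25, 1.
r(0.5) = 2/11, r(1.5) = 2/13, r(2.5) = 2/15, r(3.25) = 4/33, r(3.5) = 2/17, r(4.5) = 2/19.
On each subinterval the trapezoid contributes (Δx_i/2)·[r(x_{i-1}) + r(x_i)].
Sum ≈ 0.54819.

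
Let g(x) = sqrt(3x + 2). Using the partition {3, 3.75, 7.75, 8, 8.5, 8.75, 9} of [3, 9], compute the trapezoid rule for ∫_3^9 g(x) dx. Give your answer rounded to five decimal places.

26.44742

Subinterval widths: 0.75, 4, 0.25, 0.5, 0.25, 0.25.
g(3) ≈ 3.31662, g(3.75) ≈ 3.64005, g(7.75) ≈ 5.02494, g(8) ≈ 5.09902, g(8.5) ≈ 5.24404, g(8.75) ≈ 5.31507, g(9) ≈ 5.38516.
On each subinterval the trapezoid contributes (Δx_i/2)·[g(x_{i-1}) + g(x_i)].
Sum ≈ 26.44742.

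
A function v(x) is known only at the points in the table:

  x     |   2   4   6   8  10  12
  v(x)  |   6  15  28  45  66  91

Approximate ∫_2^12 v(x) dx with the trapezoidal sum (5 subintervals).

Δx = 2.
T_5 = (2/2)·[6 + 2·15 + 2·28 + 2·45 + 2·66 + 91] = 405.

405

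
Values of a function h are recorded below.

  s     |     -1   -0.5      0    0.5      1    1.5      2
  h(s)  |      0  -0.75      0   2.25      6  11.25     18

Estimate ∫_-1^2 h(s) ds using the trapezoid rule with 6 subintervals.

Δs = 0.5.
T_6 = (0.5/2)·[0 + 2·(-0.75) + 2·0 + 2·2.25 + 2·6 + 2·11.25 + 18] = 13.875.

13.875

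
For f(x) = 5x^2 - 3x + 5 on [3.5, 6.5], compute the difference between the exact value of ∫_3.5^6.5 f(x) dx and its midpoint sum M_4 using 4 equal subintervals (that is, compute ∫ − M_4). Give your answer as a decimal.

0.703125

Exact integral: ∫_3.5^6.5 f(x) dx = 356.25.
M_4 = 355.546875.
Error = 356.25 − 355.546875 = 0.703125.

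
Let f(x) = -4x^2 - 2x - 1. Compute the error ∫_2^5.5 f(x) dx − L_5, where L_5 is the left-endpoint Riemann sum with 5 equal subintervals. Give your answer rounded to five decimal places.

Exact integral: ∫_2^5.5 f(x) dx ≈ -240.9166667.
L_5 = -202.86.
Error ≈ -240.9166667 − (-202.86) ≈ -38.05667.

-38.05667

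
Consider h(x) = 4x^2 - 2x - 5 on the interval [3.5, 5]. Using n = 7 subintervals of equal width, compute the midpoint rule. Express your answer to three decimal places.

Δx = (5 − 3.5)/7 = 3/14.
Midpoints: 101/28, 107/28, 113/28, 4.25, 125/28, 131/28, 137/28.
h(101/28) = 7807/196, h(107/28) = 8971/196, h(113/28) = 10207/196, h(4.25) = 58.75, h(125/28) = 12895/196, h(131/28) = 14347/196, h(137/28) = 15871/196.
Sum = Δx · [h(101/28) + h(107/28) + h(113/28) + ...].
Sum ≈ 89.227.

89.227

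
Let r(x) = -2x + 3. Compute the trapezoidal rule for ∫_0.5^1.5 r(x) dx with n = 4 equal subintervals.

Δx = (1.5 − 0.5)/4 = 0.25.
r(0.5) = 2, r(0.75) = 1.5, r(1) = 1, r(1.25) = 0.5, r(1.5) = 0.
T_4 = (Δx/2)·[r(x_0) + 2r(x_1) + 2r(x_2) + 2r(x_3) + r(x_4)].
Sum = 1.

1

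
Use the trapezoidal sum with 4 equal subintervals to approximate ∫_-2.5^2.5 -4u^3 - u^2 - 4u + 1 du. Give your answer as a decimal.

Δu = (2.5 − (-2.5))/4 = 1.25.
f(-2.5) = 67.25, f(-1.25) = 12.25, f(0) = 1, f(1.25) = -13.375, f(2.5) = -77.75.
T_4 = (Δu/2)·[f(u_0) + 2f(u_1) + 2f(u_2) + 2f(u_3) + f(u_4)].
Sum = -6.71875.

-6.71875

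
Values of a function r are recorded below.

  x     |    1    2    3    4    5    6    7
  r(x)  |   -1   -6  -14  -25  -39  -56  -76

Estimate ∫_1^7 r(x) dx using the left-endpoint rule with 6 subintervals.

-141

Δx = 1.
Sum = 1·[(-1) + (-6) + (-14) + (-25) + (-39) + (-56)] = -141.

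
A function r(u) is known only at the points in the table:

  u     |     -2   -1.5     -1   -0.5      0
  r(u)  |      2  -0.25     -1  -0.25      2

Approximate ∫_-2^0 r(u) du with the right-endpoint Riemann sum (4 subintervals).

0.25

Δu = 0.5.
Sum = 0.5·[(-0.25) + (-1) + (-0.25) + 2] = 0.25.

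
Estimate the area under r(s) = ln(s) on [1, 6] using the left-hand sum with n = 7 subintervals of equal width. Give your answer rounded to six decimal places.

Δs = (6 − 1)/7 = 5/7.
Left endpoints: 1, 12/7, 17/7, 22/7, 27/7, 32/7, 37/7.
r(1) ≈ 0.000000, r(12/7) ≈ 0.538997, r(17/7) ≈ 0.887303, r(22/7) ≈ 1.145132, r(27/7) ≈ 1.349927, r(32/7) ≈ 1.519826, r(37/7) ≈ 1.665008.
Sum = Δs · [r(1) + r(12/7) + r(17/7) + ...].
Sum ≈ 5.075852.

5.075852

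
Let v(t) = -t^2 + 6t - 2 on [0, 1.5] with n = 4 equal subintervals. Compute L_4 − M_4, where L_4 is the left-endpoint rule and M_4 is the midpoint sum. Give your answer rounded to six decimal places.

L_4 = 1.32421875.
M_4 ≈ 2.64257812.
L_4 − M_4 ≈ -1.318359.

-1.318359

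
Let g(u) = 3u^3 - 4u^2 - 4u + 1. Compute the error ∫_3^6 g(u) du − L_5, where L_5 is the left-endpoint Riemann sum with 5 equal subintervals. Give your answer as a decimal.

Exact integral: ∫_3^6 g(u) du = 608.25.
L_5 = 480.72.
Error = 608.25 − 480.72 = 127.53.

127.53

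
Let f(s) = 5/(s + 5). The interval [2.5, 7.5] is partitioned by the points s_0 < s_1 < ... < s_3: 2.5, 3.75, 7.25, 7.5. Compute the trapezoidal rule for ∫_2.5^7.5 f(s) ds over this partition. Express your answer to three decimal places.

2.589

Subinterval widths: 1.25, 3.5, 0.25.
f(2.5) = 2/3, f(3.75) = 4/7, f(7.25) = 20/49, f(7.5) = 0.4.
On each subinterval the trapezoid contributes (Δs_i/2)·[f(s_{i-1}) + f(s_i)].
Sum ≈ 2.589.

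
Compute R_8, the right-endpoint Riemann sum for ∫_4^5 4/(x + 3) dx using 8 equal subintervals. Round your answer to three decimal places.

Δx = (5 − 4)/8 = 0.125.
Right endpoints: 4.125, 4.25, 4.375, 4.5, 4.625, 4.75, 4.875, 5.
f(4.125) = 32/57, f(4.25) = 16/29, f(4.375) = 32/59, f(4.5) = 8/15, f(4.625) = 32/61, f(4.75) = 16/31, f(4.875) = 32/63, f(5) = 0.5.
Sum = Δx · [f(4.125) + f(4.25) + f(4.375) + ...].
Sum ≈ 0.530.

0.530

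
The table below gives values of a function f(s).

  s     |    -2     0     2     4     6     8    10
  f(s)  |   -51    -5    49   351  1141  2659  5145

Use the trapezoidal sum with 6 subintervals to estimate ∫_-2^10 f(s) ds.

13484

Δs = 2.
T_6 = (2/2)·[(-51) + 2·(-5) + 2·49 + 2·351 + 2·1141 + 2·2659 + 5145] = 13484.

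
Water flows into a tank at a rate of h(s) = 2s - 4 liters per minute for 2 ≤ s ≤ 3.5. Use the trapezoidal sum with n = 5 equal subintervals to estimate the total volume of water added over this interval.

2.25

Δs = (3.5 − 2)/5 = 0.3.
h(2) = 0, h(2.3) = 0.6, h(2.6) = 1.2, h(2.9) = 1.8, h(3.2) = 2.4, h(3.5) = 3.
T_5 = (Δs/2)·[h(s_0) + 2h(s_1) + ... + 2h(s_{4}) + h(s_5)].
Sum = 2.25.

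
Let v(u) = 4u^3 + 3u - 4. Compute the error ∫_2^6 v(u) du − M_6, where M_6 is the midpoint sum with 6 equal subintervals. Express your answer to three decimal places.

7.111

Exact integral: ∫_2^6 v(u) du = 1312.
M_6 ≈ 1304.88889.
Error ≈ 1312 − 1304.88889 ≈ 7.111.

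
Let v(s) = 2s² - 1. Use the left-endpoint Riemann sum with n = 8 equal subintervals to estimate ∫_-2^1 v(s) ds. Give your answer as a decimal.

Δs = (1 − (-2))/8 = 0.375.
Left endpoints: -2, -1.625, -1.25, -0.875, -0.5, -0.125, 0.25, 0.625.
v(-2) = 7, v(-1.625) = 4.28125, v(-1.25) = 2.125, v(-0.875) = 0.53125, v(-0.5) = -0.5, v(-0.125) = -0.96875, v(0.25) = -0.875, v(0.625) = -0.21875.
Sum = Δs · [v(-2) + v(-1.625) + v(-1.25) + ...].
Sum = 4.265625.

4.265625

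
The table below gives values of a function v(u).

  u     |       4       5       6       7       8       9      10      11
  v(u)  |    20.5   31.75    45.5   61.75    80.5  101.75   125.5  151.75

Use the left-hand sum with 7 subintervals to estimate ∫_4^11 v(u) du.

467.25

Δu = 1.
Sum = 1·[20.5 + 31.75 + 45.5 + 61.75 + 80.5 + 101.75 + 125.5] = 467.25.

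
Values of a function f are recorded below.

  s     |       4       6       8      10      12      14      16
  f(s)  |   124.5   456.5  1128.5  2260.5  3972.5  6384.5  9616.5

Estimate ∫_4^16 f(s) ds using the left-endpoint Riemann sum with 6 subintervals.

28654

Δs = 2.
Sum = 2·[124.5 + 456.5 + 1128.5 + 2260.5 + 3972.5 + 6384.5] = 28654.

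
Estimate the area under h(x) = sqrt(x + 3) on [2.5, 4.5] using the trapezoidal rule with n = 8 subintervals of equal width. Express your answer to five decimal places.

Δx = (4.5 − 2.5)/8 = 0.25.
h(2.5) ≈ 2.34521, h(2.75) ≈ 2.39792, h(3) ≈ 2.44949, h(3.25) ≈ 2.50000, h(3.5) ≈ 2.54951, h(3.75) ≈ 2.59808, h(4) ≈ 2.64575, h(4.25) ≈ 2.69258, h(4.5) ≈ 2.73861.
T_8 = (Δx/2)·[h(x_0) + 2h(x_1) + ... + 2h(x_{7}) + h(x_8)].
Sum ≈ 5.09381.

5.09381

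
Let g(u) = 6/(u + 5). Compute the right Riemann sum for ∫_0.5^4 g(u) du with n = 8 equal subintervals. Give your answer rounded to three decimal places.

Δu = (4 − 0.5)/8 = 0.4375.
Right endpoints: 0.9375, 1.375, 1.8125, 2.25, 2.6875, 3.125, 3.5625, 4.
g(0.9375) = 96/95, g(1.375) = 16/17, g(1.8125) = 96/109, g(2.25) = 24/29, g(2.6875) = 32/41, g(3.125) = 48/65, g(3.5625) = 96/137, g(4) = 2/3.
Sum = Δu · [g(0.9375) + g(1.375) + g(1.8125) + ...].
Sum ≈ 2.864.

2.864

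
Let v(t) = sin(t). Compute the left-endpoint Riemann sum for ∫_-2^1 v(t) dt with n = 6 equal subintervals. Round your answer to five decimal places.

-1.37413

Δt = (1 − (-2))/6 = 0.5.
Left endpoints: -2, -1.5, -1, -0.5, 0, 0.5.
v(-2) ≈ -0.90930, v(-1.5) ≈ -0.99749, v(-1) ≈ -0.84147, v(-0.5) ≈ -0.47943, v(0) ≈ 0.00000, v(0.5) ≈ 0.47943.
Sum = Δt · [v(-2) + v(-1.5) + v(-1) + ...].
Sum ≈ -1.37413.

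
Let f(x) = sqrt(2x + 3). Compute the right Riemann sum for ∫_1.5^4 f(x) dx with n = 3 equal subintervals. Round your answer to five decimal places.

7.61712

Δx = (4 − 1.5)/3 = 5/6.
Right endpoints: 7/3, 19/6, 4.
f(7/3) ≈ 2.76887, f(19/6) ≈ 3.05505, f(4) ≈ 3.31662.
Sum = Δx · [f(7/3) + f(19/6) + f(4)].
Sum ≈ 7.61712.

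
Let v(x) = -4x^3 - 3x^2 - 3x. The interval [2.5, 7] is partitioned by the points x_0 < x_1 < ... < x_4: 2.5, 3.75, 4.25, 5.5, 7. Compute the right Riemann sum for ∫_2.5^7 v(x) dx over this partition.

Subinterval widths: 1.25, 0.5, 1.25, 1.5.
Right endpoints: 3.75, 4.25, 5.5, 7.
v(3.75) = -264.375, v(4.25) = -374, v(5.5) = -772.75, v(7) = -1540.
Sum = Σ Δx_i · v(x_i).
Sum = -3793.40625.

-3793.40625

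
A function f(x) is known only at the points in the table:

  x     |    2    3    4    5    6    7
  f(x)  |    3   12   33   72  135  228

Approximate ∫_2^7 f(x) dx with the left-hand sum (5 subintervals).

Δx = 1.
Sum = 1·[3 + 12 + 33 + 72 + 135] = 255.

255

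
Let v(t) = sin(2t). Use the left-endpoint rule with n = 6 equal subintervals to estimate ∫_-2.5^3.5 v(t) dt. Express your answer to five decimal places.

Δt = (3.5 − (-2.5))/6 = 1.
Left endpoints: -2.5, -1.5, -0.5, 0.5, 1.5, 2.5.
v(-2.5) ≈ 0.95892, v(-1.5) ≈ -0.14112, v(-0.5) ≈ -0.84147, v(0.5) ≈ 0.84147, v(1.5) ≈ 0.14112, v(2.5) ≈ -0.95892.
Sum = Δt · [v(-2.5) + v(-1.5) + v(-0.5) + ...].
Sum ≈ 0.00000.

0.00000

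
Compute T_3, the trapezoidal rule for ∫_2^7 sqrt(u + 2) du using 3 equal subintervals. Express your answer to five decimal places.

12.64748

Δu = (7 − 2)/3 = 5/3.
f(2) ≈ 2.00000, f(11/3) ≈ 2.38048, f(16/3) ≈ 2.70801, f(7) ≈ 3.00000.
T_3 = (Δu/2)·[f(u_0) + 2f(u_1) + 2f(u_2) + f(u_3)].
Sum ≈ 12.64748.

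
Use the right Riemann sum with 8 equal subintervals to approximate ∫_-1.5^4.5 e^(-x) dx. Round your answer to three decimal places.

3.002

Δx = (4.5 − (-1.5))/8 = 0.75.
Right endpoints: -0.75, 0, 0.75, 1.5, 2.25, 3, 3.75, 4.5.
f(-0.75) ≈ 2.117, f(0) ≈ 1.000, f(0.75) ≈ 0.472, f(1.5) ≈ 0.223, f(2.25) ≈ 0.105, f(3) ≈ 0.050, f(3.75) ≈ 0.024, f(4.5) ≈ 0.011.
Sum = Δx · [f(-0.75) + f(0) + f(0.75) + ...].
Sum ≈ 3.002.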